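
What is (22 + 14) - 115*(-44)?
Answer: 5096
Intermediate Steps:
(22 + 14) - 115*(-44) = 36 + 5060 = 5096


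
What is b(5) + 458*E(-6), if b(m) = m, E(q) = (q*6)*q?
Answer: 98933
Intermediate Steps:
E(q) = 6*q² (E(q) = (6*q)*q = 6*q²)
b(5) + 458*E(-6) = 5 + 458*(6*(-6)²) = 5 + 458*(6*36) = 5 + 458*216 = 5 + 98928 = 98933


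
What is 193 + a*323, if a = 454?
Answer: 146835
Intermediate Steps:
193 + a*323 = 193 + 454*323 = 193 + 146642 = 146835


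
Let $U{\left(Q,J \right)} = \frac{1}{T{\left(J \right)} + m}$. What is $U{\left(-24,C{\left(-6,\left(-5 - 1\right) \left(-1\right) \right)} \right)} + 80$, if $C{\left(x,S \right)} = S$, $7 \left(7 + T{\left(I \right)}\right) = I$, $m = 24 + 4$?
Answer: $\frac{12247}{153} \approx 80.046$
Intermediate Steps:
$m = 28$
$T{\left(I \right)} = -7 + \frac{I}{7}$
$U{\left(Q,J \right)} = \frac{1}{21 + \frac{J}{7}}$ ($U{\left(Q,J \right)} = \frac{1}{\left(-7 + \frac{J}{7}\right) + 28} = \frac{1}{21 + \frac{J}{7}}$)
$U{\left(-24,C{\left(-6,\left(-5 - 1\right) \left(-1\right) \right)} \right)} + 80 = \frac{7}{147 + \left(-5 - 1\right) \left(-1\right)} + 80 = \frac{7}{147 - -6} + 80 = \frac{7}{147 + 6} + 80 = \frac{7}{153} + 80 = \frac{12247}{153}$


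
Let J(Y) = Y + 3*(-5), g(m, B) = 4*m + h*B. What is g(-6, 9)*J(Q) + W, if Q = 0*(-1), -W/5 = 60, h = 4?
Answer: -480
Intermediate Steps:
g(m, B) = 4*B + 4*m (g(m, B) = 4*m + 4*B = 4*B + 4*m)
W = -300 (W = -5*60 = -300)
Q = 0
J(Y) = -15 + Y (J(Y) = Y - 15 = -15 + Y)
g(-6, 9)*J(Q) + W = (4*9 + 4*(-6))*(-15 + 0) - 300 = (36 - 24)*(-15) - 300 = 12*(-15) - 300 = -180 - 300 = -480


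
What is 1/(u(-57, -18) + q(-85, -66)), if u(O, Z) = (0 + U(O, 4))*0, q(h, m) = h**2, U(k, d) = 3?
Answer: 1/7225 ≈ 0.00013841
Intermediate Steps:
u(O, Z) = 0 (u(O, Z) = (0 + 3)*0 = 3*0 = 0)
1/(u(-57, -18) + q(-85, -66)) = 1/(0 + (-85)**2) = 1/(0 + 7225) = 1/7225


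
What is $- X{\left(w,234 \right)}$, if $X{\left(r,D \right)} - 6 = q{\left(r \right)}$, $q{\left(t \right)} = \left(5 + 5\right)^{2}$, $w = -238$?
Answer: $-106$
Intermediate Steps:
$q{\left(t \right)} = 100$ ($q{\left(t \right)} = 10^{2} = 100$)
$X{\left(r,D \right)} = 106$ ($X{\left(r,D \right)} = 6 + 100 = 106$)
$- X{\left(w,234 \right)} = \left(-1\right) 106 = -106$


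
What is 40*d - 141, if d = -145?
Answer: -5941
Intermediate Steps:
40*d - 141 = 40*(-145) - 141 = -5800 - 141 = -5941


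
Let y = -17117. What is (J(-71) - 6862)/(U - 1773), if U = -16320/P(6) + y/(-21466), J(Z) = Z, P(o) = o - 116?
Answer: 1637061558/383430599 ≈ 4.2695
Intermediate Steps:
P(o) = -116 + o
U = 35220799/236126 (U = -16320/(-116 + 6) - 17117/(-21466) = -16320/(-110) - 17117*(-1/21466) = -16320*(-1/110) + 17117/21466 = 1632/11 + 17117/21466 = 35220799/236126 ≈ 149.16)
(J(-71) - 6862)/(U - 1773) = (-71 - 6862)/(35220799/236126 - 1773) = -6933/(-383430599/236126) = -6933*(-236126/383430599) = 1637061558/383430599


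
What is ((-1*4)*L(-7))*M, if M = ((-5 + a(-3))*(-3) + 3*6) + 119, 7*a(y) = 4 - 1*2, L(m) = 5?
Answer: -21160/7 ≈ -3022.9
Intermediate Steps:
a(y) = 2/7 (a(y) = (4 - 1*2)/7 = (4 - 2)/7 = (1/7)*2 = 2/7)
M = 1058/7 (M = ((-5 + 2/7)*(-3) + 3*6) + 119 = (-33/7*(-3) + 18) + 119 = (99/7 + 18) + 119 = 225/7 + 119 = 1058/7 ≈ 151.14)
((-1*4)*L(-7))*M = (-1*4*5)*(1058/7) = -4*5*(1058/7) = -20*1058/7 = -21160/7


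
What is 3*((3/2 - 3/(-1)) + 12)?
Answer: 99/2 ≈ 49.500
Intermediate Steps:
3*((3/2 - 3/(-1)) + 12) = 3*((3*(½) - 3*(-1)) + 12) = 3*((3/2 + 3) + 12) = 3*(9/2 + 12) = 3*(33/2) = 99/2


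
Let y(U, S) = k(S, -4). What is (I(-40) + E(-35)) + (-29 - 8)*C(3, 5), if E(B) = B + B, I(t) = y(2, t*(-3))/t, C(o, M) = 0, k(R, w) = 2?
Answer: -1401/20 ≈ -70.050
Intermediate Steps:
y(U, S) = 2
I(t) = 2/t
E(B) = 2*B
(I(-40) + E(-35)) + (-29 - 8)*C(3, 5) = (2/(-40) + 2*(-35)) + (-29 - 8)*0 = (2*(-1/40) - 70) - 37*0 = (-1/20 - 70) + 0 = -1401/20 + 0 = -1401/20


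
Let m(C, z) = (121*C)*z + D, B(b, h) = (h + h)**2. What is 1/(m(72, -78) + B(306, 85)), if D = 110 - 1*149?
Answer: -1/650675 ≈ -1.5369e-6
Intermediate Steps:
D = -39 (D = 110 - 149 = -39)
B(b, h) = 4*h**2 (B(b, h) = (2*h)**2 = 4*h**2)
m(C, z) = -39 + 121*C*z (m(C, z) = (121*C)*z - 39 = 121*C*z - 39 = -39 + 121*C*z)
1/(m(72, -78) + B(306, 85)) = 1/((-39 + 121*72*(-78)) + 4*85**2) = 1/((-39 - 679536) + 4*7225) = 1/(-679575 + 28900) = 1/(-650675) = -1/650675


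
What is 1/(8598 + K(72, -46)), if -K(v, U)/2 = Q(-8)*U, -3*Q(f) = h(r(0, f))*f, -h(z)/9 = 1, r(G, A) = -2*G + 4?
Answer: 1/6390 ≈ 0.00015649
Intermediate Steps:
r(G, A) = 4 - 2*G
h(z) = -9 (h(z) = -9*1 = -9)
Q(f) = 3*f (Q(f) = -(-3)*f = 3*f)
K(v, U) = 48*U (K(v, U) = -2*3*(-8)*U = -(-48)*U = 48*U)
1/(8598 + K(72, -46)) = 1/(8598 + 48*(-46)) = 1/(8598 - 2208) = 1/6390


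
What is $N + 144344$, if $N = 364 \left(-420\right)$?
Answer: $-8536$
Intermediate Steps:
$N = -152880$
$N + 144344 = -152880 + 144344 = -8536$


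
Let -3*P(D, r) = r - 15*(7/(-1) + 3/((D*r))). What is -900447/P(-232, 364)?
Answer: 228122844768/39606157 ≈ 5759.8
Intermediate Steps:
P(D, r) = -35 - r/3 + 15/(D*r) (P(D, r) = -(r - 15*(7/(-1) + 3/((D*r))))/3 = -(r - 15*(7*(-1) + 3*(1/(D*r))))/3 = -(r - 15*(-7 + 3/(D*r)))/3 = -(r + (105 - 45/(D*r)))/3 = -(105 + r - 45/(D*r))/3 = -35 - r/3 + 15/(D*r))
-900447/P(-232, 364) = -900447/(-35 - ⅓*364 + 15/(-232*364)) = -900447/(-35 - 364/3 + 15*(-1/232)*(1/364)) = -900447/(-35 - 364/3 - 15/84448) = -900447/(-39606157/253344) = -900447*(-253344/39606157) = 228122844768/39606157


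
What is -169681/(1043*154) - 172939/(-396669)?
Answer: -434388841/700151298 ≈ -0.62042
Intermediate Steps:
-169681/(1043*154) - 172939/(-396669) = -169681/160622 - 172939*(-1/396669) = -169681*1/160622 + 13303/30513 = -169681/160622 + 13303/30513 = -434388841/700151298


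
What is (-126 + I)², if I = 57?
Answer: 4761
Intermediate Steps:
(-126 + I)² = (-126 + 57)² = (-69)² = 4761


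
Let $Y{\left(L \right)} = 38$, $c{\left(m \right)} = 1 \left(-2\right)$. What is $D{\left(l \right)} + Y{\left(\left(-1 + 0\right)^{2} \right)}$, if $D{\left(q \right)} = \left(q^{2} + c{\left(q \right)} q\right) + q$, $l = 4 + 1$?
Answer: $58$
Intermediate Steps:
$c{\left(m \right)} = -2$
$l = 5$
$D{\left(q \right)} = q^{2} - q$ ($D{\left(q \right)} = \left(q^{2} - 2 q\right) + q = q^{2} - q$)
$D{\left(l \right)} + Y{\left(\left(-1 + 0\right)^{2} \right)} = 5 \left(-1 + 5\right) + 38 = 5 \cdot 4 + 38 = 20 + 38 = 58$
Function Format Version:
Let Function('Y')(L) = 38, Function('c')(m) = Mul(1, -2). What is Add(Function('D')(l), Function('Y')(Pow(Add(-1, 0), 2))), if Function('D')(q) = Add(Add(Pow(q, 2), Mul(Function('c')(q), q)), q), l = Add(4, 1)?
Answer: 58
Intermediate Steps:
Function('c')(m) = -2
l = 5
Function('D')(q) = Add(Pow(q, 2), Mul(-1, q)) (Function('D')(q) = Add(Add(Pow(q, 2), Mul(-2, q)), q) = Add(Pow(q, 2), Mul(-1, q)))
Add(Function('D')(l), Function('Y')(Pow(Add(-1, 0), 2))) = Add(Mul(5, Add(-1, 5)), 38) = Add(Mul(5, 4), 38) = Add(20, 38) = 58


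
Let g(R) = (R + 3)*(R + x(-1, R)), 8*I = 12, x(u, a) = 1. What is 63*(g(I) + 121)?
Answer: 33327/4 ≈ 8331.8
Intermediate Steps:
I = 3/2 (I = (1/8)*12 = 3/2 ≈ 1.5000)
g(R) = (1 + R)*(3 + R) (g(R) = (R + 3)*(R + 1) = (3 + R)*(1 + R) = (1 + R)*(3 + R))
63*(g(I) + 121) = 63*((3 + (3/2)**2 + 4*(3/2)) + 121) = 63*((3 + 9/4 + 6) + 121) = 63*(45/4 + 121) = 63*(529/4) = 33327/4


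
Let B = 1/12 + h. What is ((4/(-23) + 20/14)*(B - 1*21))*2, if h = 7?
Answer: -16867/483 ≈ -34.921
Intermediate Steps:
B = 85/12 (B = 1/12 + 7 = 85/12 ≈ 7.0833)
((4/(-23) + 20/14)*(B - 1*21))*2 = ((4/(-23) + 20/14)*(85/12 - 1*21))*2 = ((4*(-1/23) + 20*(1/14))*(85/12 - 21))*2 = ((-4/23 + 10/7)*(-167/12))*2 = ((202/161)*(-167/12))*2 = -16867/966*2 = -16867/483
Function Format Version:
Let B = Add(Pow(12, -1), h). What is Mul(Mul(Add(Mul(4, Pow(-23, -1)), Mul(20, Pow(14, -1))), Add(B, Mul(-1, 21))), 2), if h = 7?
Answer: Rational(-16867, 483) ≈ -34.921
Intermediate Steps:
B = Rational(85, 12) (B = Add(Pow(12, -1), 7) = Add(Rational(1, 12), 7) = Rational(85, 12) ≈ 7.0833)
Mul(Mul(Add(Mul(4, Pow(-23, -1)), Mul(20, Pow(14, -1))), Add(B, Mul(-1, 21))), 2) = Mul(Mul(Add(Mul(4, Pow(-23, -1)), Mul(20, Pow(14, -1))), Add(Rational(85, 12), Mul(-1, 21))), 2) = Mul(Mul(Add(Mul(4, Rational(-1, 23)), Mul(20, Rational(1, 14))), Add(Rational(85, 12), -21)), 2) = Mul(Mul(Add(Rational(-4, 23), Rational(10, 7)), Rational(-167, 12)), 2) = Mul(Mul(Rational(202, 161), Rational(-167, 12)), 2) = Mul(Rational(-16867, 966), 2) = Rational(-16867, 483)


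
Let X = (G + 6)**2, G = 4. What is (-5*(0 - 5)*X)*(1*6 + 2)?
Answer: 20000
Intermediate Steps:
X = 100 (X = (4 + 6)**2 = 10**2 = 100)
(-5*(0 - 5)*X)*(1*6 + 2) = (-5*(0 - 5)*100)*(1*6 + 2) = (-(-25)*100)*(6 + 2) = -5*(-500)*8 = 2500*8 = 20000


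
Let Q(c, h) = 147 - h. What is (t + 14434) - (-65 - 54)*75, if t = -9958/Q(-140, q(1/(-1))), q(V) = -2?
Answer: 3470533/149 ≈ 23292.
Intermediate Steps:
t = -9958/149 (t = -9958/(147 - 1*(-2)) = -9958/(147 + 2) = -9958/149 ≈ -66.832)
(t + 14434) - (-65 - 54)*75 = (-9958/149 + 14434) - (-65 - 54)*75 = 2140708/149 - (-119)*75 = 2140708/149 - 1*(-8925) = 2140708/149 + 8925 = 3470533/149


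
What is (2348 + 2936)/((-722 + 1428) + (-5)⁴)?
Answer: 5284/1331 ≈ 3.9699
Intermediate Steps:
(2348 + 2936)/((-722 + 1428) + (-5)⁴) = 5284/(706 + 625) = 5284/1331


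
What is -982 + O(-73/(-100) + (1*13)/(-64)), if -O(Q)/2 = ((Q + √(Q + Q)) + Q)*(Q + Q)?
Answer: -314950649/320000 - 843*√1686/16000 ≈ -986.38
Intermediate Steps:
O(Q) = -4*Q*(2*Q + √2*√Q) (O(Q) = -2*((Q + √(Q + Q)) + Q)*(Q + Q) = -2*((Q + √(2*Q)) + Q)*2*Q = -2*((Q + √2*√Q) + Q)*2*Q = -2*(2*Q + √2*√Q)*2*Q = -4*Q*(2*Q + √2*√Q))
-982 + O(-73/(-100) + (1*13)/(-64)) = -982 + (-8*(-73/(-100) + (1*13)/(-64))² - 4*√2*(-73/(-100) + (1*13)/(-64))^(3/2)) = -982 + (-8*(-73*(-1/100) + 13*(-1/64))² - 4*√2*(-73*(-1/100) + 13*(-1/64))^(3/2)) = -982 + (-8*(73/100 - 13/64)² - 4*√2*(73/100 - 13/64)^(3/2)) = -982 + (-8*(843/1600)² - 4*√2*(843/1600)^(3/2)) = -982 + (-8*710649/2560000 - 4*√2*843*√843/64000) = -982 + (-710649/320000 - 843*√1686/16000) = -314950649/320000 - 843*√1686/16000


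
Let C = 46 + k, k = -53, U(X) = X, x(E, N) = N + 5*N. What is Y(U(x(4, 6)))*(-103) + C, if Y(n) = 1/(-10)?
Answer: 33/10 ≈ 3.3000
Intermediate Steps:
x(E, N) = 6*N
Y(n) = -1/10
C = -7 (C = 46 - 53 = -7)
Y(U(x(4, 6)))*(-103) + C = -1/10*(-103) - 7 = 103/10 - 7 = 33/10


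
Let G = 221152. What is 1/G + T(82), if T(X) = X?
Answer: 18134465/221152 ≈ 82.000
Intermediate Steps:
1/G + T(82) = 1/221152 + 82 = 18134465/221152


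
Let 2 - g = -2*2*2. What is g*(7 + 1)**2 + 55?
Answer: 695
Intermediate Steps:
g = 10 (g = 2 - (-2*2)*2 = 2 - (-4)*2 = 2 - 1*(-8) = 2 + 8 = 10)
g*(7 + 1)**2 + 55 = 10*(7 + 1)**2 + 55 = 10*8**2 + 55 = 10*64 + 55 = 640 + 55 = 695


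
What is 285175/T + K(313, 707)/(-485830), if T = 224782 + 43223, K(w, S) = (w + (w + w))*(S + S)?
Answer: -1278211744/765910995 ≈ -1.6689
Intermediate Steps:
K(w, S) = 6*S*w (K(w, S) = (w + 2*w)*(2*S) = (3*w)*(2*S) = 6*S*w)
T = 268005
285175/T + K(313, 707)/(-485830) = 285175/268005 + (6*707*313)/(-485830) = 285175*(1/268005) + 1327746*(-1/485830) = 3355/3153 - 663873/242915 = -1278211744/765910995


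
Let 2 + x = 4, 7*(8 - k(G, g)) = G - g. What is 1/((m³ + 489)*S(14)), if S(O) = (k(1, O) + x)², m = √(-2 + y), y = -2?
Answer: 23961/1647745465 + 392*I/1647745465 ≈ 1.4542e-5 + 2.379e-7*I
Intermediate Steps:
k(G, g) = 8 - G/7 + g/7 (k(G, g) = 8 - (G - g)/7 = 8 + (-G/7 + g/7) = 8 - G/7 + g/7)
x = 2 (x = -2 + 4 = 2)
m = 2*I (m = √(-2 - 2) = √(-4) = 2*I ≈ 2.0*I)
S(O) = (69/7 + O/7)² (S(O) = ((8 - ⅐*1 + O/7) + 2)² = ((8 - ⅐ + O/7) + 2)² = ((55/7 + O/7) + 2)² = (69/7 + O/7)²)
1/((m³ + 489)*S(14)) = 1/(((2*I)³ + 489)*((69 + 14)²/49)) = 1/((-8*I + 489)*((1/49)*83²)) = 1/((489 - 8*I)*((1/49)*6889)) = 1/((489 - 8*I)*(6889/49)) = 1/(3368721/49 - 55112*I/49) = 2401*(3368721/49 + 55112*I/49)/11351318508385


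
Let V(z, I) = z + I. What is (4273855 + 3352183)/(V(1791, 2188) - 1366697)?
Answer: -544717/97337 ≈ -5.5962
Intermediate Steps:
V(z, I) = I + z
(4273855 + 3352183)/(V(1791, 2188) - 1366697) = (4273855 + 3352183)/((2188 + 1791) - 1366697) = 7626038/(3979 - 1366697) = 7626038/(-1362718) = 7626038*(-1/1362718) = -544717/97337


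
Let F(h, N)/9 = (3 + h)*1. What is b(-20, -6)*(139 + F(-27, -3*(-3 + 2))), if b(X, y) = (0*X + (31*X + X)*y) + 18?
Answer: -297066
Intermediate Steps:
b(X, y) = 18 + 32*X*y (b(X, y) = (0 + (32*X)*y) + 18 = (0 + 32*X*y) + 18 = 32*X*y + 18 = 18 + 32*X*y)
F(h, N) = 27 + 9*h (F(h, N) = 9*((3 + h)*1) = 9*(3 + h) = 27 + 9*h)
b(-20, -6)*(139 + F(-27, -3*(-3 + 2))) = (18 + 32*(-20)*(-6))*(139 + (27 + 9*(-27))) = (18 + 3840)*(139 + (27 - 243)) = 3858*(139 - 216) = 3858*(-77) = -297066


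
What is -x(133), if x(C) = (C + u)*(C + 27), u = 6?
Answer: -22240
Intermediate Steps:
x(C) = (6 + C)*(27 + C) (x(C) = (C + 6)*(C + 27) = (6 + C)*(27 + C))
-x(133) = -(162 + 133² + 33*133) = -(162 + 17689 + 4389) = -1*22240 = -22240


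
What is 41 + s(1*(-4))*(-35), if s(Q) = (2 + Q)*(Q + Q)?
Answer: -519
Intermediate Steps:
s(Q) = 2*Q*(2 + Q) (s(Q) = (2 + Q)*(2*Q) = 2*Q*(2 + Q))
41 + s(1*(-4))*(-35) = 41 + (2*(1*(-4))*(2 + 1*(-4)))*(-35) = 41 + (2*(-4)*(2 - 4))*(-35) = 41 + (2*(-4)*(-2))*(-35) = 41 + 16*(-35) = 41 - 560 = -519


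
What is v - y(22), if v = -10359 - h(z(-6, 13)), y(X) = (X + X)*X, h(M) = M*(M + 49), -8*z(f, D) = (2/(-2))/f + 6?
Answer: -26011753/2304 ≈ -11290.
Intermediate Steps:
z(f, D) = -3/4 + 1/(8*f) (z(f, D) = -((2/(-2))/f + 6)/8 = -((2*(-1/2))/f + 6)/8 = -(-1/f + 6)/8 = -(6 - 1/f)/8 = -3/4 + 1/(8*f))
h(M) = M*(49 + M)
y(X) = 2*X**2 (y(X) = (2*X)*X = 2*X**2)
v = -23781481/2304 (v = -10359 - (1/8)*(1 - 6*(-6))/(-6)*(49 + (1/8)*(1 - 6*(-6))/(-6)) = -10359 - (1/8)*(-1/6)*(1 + 36)*(49 + (1/8)*(-1/6)*(1 + 36)) = -10359 - (1/8)*(-1/6)*37*(49 + (1/8)*(-1/6)*37) = -10359 - (-37)*(49 - 37/48)/48 = -10359 - (-37)*2315/(48*48) = -10359 - 1*(-85655/2304) = -10359 + 85655/2304 = -23781481/2304 ≈ -10322.)
v - y(22) = -23781481/2304 - 2*22**2 = -23781481/2304 - 2*484 = -23781481/2304 - 1*968 = -23781481/2304 - 968 = -26011753/2304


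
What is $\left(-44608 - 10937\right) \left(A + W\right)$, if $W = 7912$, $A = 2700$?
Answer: $-589443540$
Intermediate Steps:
$\left(-44608 - 10937\right) \left(A + W\right) = \left(-44608 - 10937\right) \left(2700 + 7912\right) = \left(-55545\right) 10612 = -589443540$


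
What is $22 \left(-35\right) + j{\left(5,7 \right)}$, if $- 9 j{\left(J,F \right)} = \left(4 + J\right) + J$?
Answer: $- \frac{6944}{9} \approx -771.56$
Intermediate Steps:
$j{\left(J,F \right)} = - \frac{4}{9} - \frac{2 J}{9}$ ($j{\left(J,F \right)} = - \frac{\left(4 + J\right) + J}{9} = - \frac{4 + 2 J}{9} = - \frac{4}{9} - \frac{2 J}{9}$)
$22 \left(-35\right) + j{\left(5,7 \right)} = 22 \left(-35\right) - \frac{14}{9} = -770 - \frac{14}{9} = - \frac{6944}{9}$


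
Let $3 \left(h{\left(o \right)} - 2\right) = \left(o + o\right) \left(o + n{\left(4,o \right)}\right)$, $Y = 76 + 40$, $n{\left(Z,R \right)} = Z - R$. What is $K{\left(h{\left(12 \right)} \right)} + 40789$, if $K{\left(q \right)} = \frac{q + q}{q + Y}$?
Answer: $\frac{3059209}{75} \approx 40789.0$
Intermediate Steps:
$Y = 116$
$h{\left(o \right)} = 2 + \frac{8 o}{3}$ ($h{\left(o \right)} = 2 + \frac{\left(o + o\right) \left(o - \left(-4 + o\right)\right)}{3} = 2 + \frac{2 o 4}{3} = 2 + \frac{8 o}{3}$)
$K{\left(q \right)} = \frac{2 q}{116 + q}$ ($K{\left(q \right)} = \frac{q + q}{q + 116} = \frac{2 q}{116 + q}$)
$K{\left(h{\left(12 \right)} \right)} + 40789 = \frac{2 \left(2 + \frac{8}{3} \cdot 12\right)}{116 + \left(2 + \frac{8}{3} \cdot 12\right)} + 40789 = \frac{2 \left(2 + 32\right)}{116 + \left(2 + 32\right)} + 40789 = 2 \cdot 34 \frac{1}{116 + 34} + 40789 = 2 \cdot 34 \cdot \frac{1}{150} + 40789 = \frac{34}{75} + 40789 = \frac{3059209}{75}$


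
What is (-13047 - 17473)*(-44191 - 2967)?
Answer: 1439262160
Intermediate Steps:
(-13047 - 17473)*(-44191 - 2967) = -30520*(-47158) = 1439262160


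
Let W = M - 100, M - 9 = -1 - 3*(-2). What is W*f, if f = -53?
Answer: 4558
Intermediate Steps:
M = 14 (M = 9 + (-1 - 3*(-2)) = 9 + (-1 + 6) = 9 + 5 = 14)
W = -86 (W = 14 - 100 = -86)
W*f = -86*(-53) = 4558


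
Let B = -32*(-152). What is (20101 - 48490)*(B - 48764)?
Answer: 1246277100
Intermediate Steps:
B = 4864
(20101 - 48490)*(B - 48764) = (20101 - 48490)*(4864 - 48764) = -28389*(-43900) = 1246277100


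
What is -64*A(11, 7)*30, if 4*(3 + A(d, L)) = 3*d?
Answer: -10080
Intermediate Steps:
A(d, L) = -3 + 3*d/4 (A(d, L) = -3 + (3*d)/4 = -3 + 3*d/4)
-64*A(11, 7)*30 = -64*(-3 + (¾)*11)*30 = -64*(-3 + 33/4)*30 = -64*21/4*30 = -336*30 = -10080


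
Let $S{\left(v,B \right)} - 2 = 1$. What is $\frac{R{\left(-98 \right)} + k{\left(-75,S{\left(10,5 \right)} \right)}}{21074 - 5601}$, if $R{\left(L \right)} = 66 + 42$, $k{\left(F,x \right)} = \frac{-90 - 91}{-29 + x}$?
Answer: $\frac{2989}{402298} \approx 0.0074298$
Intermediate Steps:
$S{\left(v,B \right)} = 3$ ($S{\left(v,B \right)} = 2 + 1 = 3$)
$k{\left(F,x \right)} = - \frac{181}{-29 + x}$
$R{\left(L \right)} = 108$
$\frac{R{\left(-98 \right)} + k{\left(-75,S{\left(10,5 \right)} \right)}}{21074 - 5601} = \frac{108 - \frac{181}{-29 + 3}}{21074 - 5601} = \frac{108 - \frac{181}{-26}}{15473} = \left(108 - - \frac{181}{26}\right) \frac{1}{15473} = \left(108 + \frac{181}{26}\right) \frac{1}{15473} = \frac{2989}{26} \cdot \frac{1}{15473} = \frac{2989}{402298}$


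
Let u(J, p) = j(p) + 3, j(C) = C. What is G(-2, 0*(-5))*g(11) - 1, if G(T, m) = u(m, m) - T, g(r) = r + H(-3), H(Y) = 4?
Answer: 74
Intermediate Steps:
g(r) = 4 + r (g(r) = r + 4 = 4 + r)
u(J, p) = 3 + p (u(J, p) = p + 3 = 3 + p)
G(T, m) = 3 + m - T (G(T, m) = (3 + m) - T = 3 + m - T)
G(-2, 0*(-5))*g(11) - 1 = (3 + 0*(-5) - 1*(-2))*(4 + 11) - 1 = (3 + 0 + 2)*15 - 1 = 5*15 - 1 = 75 - 1 = 74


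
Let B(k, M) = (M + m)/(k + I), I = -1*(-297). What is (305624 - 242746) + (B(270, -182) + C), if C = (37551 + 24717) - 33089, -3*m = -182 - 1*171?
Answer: 156588764/1701 ≈ 92057.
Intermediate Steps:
m = 353/3 (m = -(-182 - 1*171)/3 = -(-182 - 171)/3 = -⅓*(-353) = 353/3 ≈ 117.67)
I = 297
C = 29179 (C = 62268 - 33089 = 29179)
B(k, M) = (353/3 + M)/(297 + k) (B(k, M) = (M + 353/3)/(k + 297) = (353/3 + M)/(297 + k))
(305624 - 242746) + (B(270, -182) + C) = (305624 - 242746) + ((353/3 - 182)/(297 + 270) + 29179) = 62878 + (-193/3/567 + 29179) = 62878 + ((1/567)*(-193/3) + 29179) = 62878 + (-193/1701 + 29179) = 62878 + 49633286/1701 = 156588764/1701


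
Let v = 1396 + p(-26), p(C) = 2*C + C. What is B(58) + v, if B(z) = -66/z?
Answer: 38189/29 ≈ 1316.9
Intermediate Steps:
p(C) = 3*C
v = 1318 (v = 1396 + 3*(-26) = 1396 - 78 = 1318)
B(58) + v = -66/58 + 1318 = -66*1/58 + 1318 = -33/29 + 1318 = 38189/29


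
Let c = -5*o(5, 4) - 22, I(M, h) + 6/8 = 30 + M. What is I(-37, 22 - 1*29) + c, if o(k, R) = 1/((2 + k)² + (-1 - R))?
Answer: -657/22 ≈ -29.864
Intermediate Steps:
I(M, h) = 117/4 + M (I(M, h) = -¾ + (30 + M) = 117/4 + M)
o(k, R) = 1/(-1 + (2 + k)² - R)
c = -973/44 (c = -(-5)/(1 + 4 - (2 + 5)²) - 22 = -(-5)/(1 + 4 - 1*7²) - 22 = -(-5)/(1 + 4 - 1*49) - 22 = -(-5)/(1 + 4 - 49) - 22 = -(-5)/(-44) - 22 = -(-5)*(-1)/44 - 22 = -5*1/44 - 22 = -5/44 - 22 = -973/44 ≈ -22.114)
I(-37, 22 - 1*29) + c = (117/4 - 37) - 973/44 = -31/4 - 973/44 = -657/22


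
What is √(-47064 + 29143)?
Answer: I*√17921 ≈ 133.87*I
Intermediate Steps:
√(-47064 + 29143) = √(-17921) = I*√17921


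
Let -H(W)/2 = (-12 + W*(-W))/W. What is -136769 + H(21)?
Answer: -957081/7 ≈ -1.3673e+5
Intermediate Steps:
H(W) = -2*(-12 - W²)/W (H(W) = -2*(-12 + W*(-W))/W = -2*(-12 - W²)/W)
-136769 + H(21) = -136769 + (2*21 + 24/21) = -136769 + (42 + 24*(1/21)) = -136769 + (42 + 8/7) = -136769 + 302/7 = -957081/7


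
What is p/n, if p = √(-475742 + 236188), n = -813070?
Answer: -I*√239554/813070 ≈ -0.00060197*I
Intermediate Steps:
p = I*√239554 (p = √(-239554) = I*√239554 ≈ 489.44*I)
p/n = (I*√239554)/(-813070) = (I*√239554)*(-1/813070) = -I*√239554/813070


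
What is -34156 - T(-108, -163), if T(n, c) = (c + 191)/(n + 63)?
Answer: -1536992/45 ≈ -34155.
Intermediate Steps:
T(n, c) = (191 + c)/(63 + n)
-34156 - T(-108, -163) = -34156 - (191 - 163)/(63 - 108) = -34156 - 28/(-45) = -34156 - (-1)*28/45 = -34156 - 1*(-28/45) = -34156 + 28/45 = -1536992/45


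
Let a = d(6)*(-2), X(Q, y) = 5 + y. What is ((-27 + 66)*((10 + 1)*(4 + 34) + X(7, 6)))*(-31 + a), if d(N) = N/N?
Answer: -552123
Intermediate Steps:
d(N) = 1
a = -2 (a = 1*(-2) = -2)
((-27 + 66)*((10 + 1)*(4 + 34) + X(7, 6)))*(-31 + a) = ((-27 + 66)*((10 + 1)*(4 + 34) + (5 + 6)))*(-31 - 2) = (39*(11*38 + 11))*(-33) = (39*(418 + 11))*(-33) = (39*429)*(-33) = 16731*(-33) = -552123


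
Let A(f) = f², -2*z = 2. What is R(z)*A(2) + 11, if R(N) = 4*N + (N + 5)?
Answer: 11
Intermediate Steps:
z = -1 (z = -½*2 = -1)
R(N) = 5 + 5*N (R(N) = 4*N + (5 + N) = 5 + 5*N)
R(z)*A(2) + 11 = (5 + 5*(-1))*2² + 11 = (5 - 5)*4 + 11 = 0*4 + 11 = 0 + 11 = 11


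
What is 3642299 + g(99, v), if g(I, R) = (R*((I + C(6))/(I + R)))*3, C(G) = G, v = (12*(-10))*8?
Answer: 149348659/41 ≈ 3.6426e+6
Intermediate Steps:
v = -960 (v = -120*8 = -960)
g(I, R) = 3*R*(6 + I)/(I + R) (g(I, R) = (R*((I + 6)/(I + R)))*3 = (R*((6 + I)/(I + R)))*3 = (R*(6 + I)/(I + R))*3 = 3*R*(6 + I)/(I + R))
3642299 + g(99, v) = 3642299 + 3*(-960)*(6 + 99)/(99 - 960) = 3642299 + 3*(-960)*105/(-861) = 3642299 + 3*(-960)*(-1/861)*105 = 3642299 + 14400/41 = 149348659/41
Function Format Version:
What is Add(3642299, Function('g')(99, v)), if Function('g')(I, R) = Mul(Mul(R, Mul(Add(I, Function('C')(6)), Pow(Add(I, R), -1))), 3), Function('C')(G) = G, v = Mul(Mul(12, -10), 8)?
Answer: Rational(149348659, 41) ≈ 3.6426e+6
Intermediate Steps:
v = -960 (v = Mul(-120, 8) = -960)
Function('g')(I, R) = Mul(3, R, Pow(Add(I, R), -1), Add(6, I)) (Function('g')(I, R) = Mul(Mul(R, Mul(Add(I, 6), Pow(Add(I, R), -1))), 3) = Mul(Mul(R, Mul(Add(6, I), Pow(Add(I, R), -1))), 3) = Mul(Mul(R, Mul(Pow(Add(I, R), -1), Add(6, I))), 3) = Mul(Mul(R, Pow(Add(I, R), -1), Add(6, I)), 3) = Mul(3, R, Pow(Add(I, R), -1), Add(6, I)))
Add(3642299, Function('g')(99, v)) = Add(3642299, Mul(3, -960, Pow(Add(99, -960), -1), Add(6, 99))) = Add(3642299, Mul(3, -960, Pow(-861, -1), 105)) = Add(3642299, Mul(3, -960, Rational(-1, 861), 105)) = Add(3642299, Rational(14400, 41)) = Rational(149348659, 41)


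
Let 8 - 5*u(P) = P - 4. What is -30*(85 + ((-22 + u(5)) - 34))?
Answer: -912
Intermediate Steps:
u(P) = 12/5 - P/5 (u(P) = 8/5 - (P - 4)/5 = 8/5 - (-4 + P)/5 = 8/5 + (4/5 - P/5) = 12/5 - P/5)
-30*(85 + ((-22 + u(5)) - 34)) = -30*(85 + ((-22 + (12/5 - 1/5*5)) - 34)) = -30*(85 + ((-22 + (12/5 - 1)) - 34)) = -30*(85 + ((-22 + 7/5) - 34)) = -30*(85 + (-103/5 - 34)) = -30*(85 - 273/5) = -30*152/5 = -912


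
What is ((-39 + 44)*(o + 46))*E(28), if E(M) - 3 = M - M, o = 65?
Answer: 1665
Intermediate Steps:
E(M) = 3 (E(M) = 3 + (M - M) = 3 + 0 = 3)
((-39 + 44)*(o + 46))*E(28) = ((-39 + 44)*(65 + 46))*3 = (5*111)*3 = 555*3 = 1665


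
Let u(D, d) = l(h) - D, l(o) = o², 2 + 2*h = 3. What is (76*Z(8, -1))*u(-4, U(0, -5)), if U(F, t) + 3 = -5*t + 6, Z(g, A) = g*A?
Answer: -2584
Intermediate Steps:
h = ½ (h = -1 + (½)*3 = -1 + 3/2 = ½ ≈ 0.50000)
Z(g, A) = A*g
U(F, t) = 3 - 5*t (U(F, t) = -3 + (-5*t + 6) = -3 + (6 - 5*t) = 3 - 5*t)
u(D, d) = ¼ - D (u(D, d) = (½)² - D = ¼ - D)
(76*Z(8, -1))*u(-4, U(0, -5)) = (76*(-1*8))*(¼ - 1*(-4)) = (76*(-8))*(¼ + 4) = -608*17/4 = -2584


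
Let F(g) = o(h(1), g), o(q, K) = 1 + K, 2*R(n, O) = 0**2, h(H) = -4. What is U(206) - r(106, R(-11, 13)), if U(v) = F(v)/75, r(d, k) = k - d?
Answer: 2719/25 ≈ 108.76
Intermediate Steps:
R(n, O) = 0 (R(n, O) = (1/2)*0**2 = (1/2)*0 = 0)
F(g) = 1 + g
U(v) = 1/75 + v/75 (U(v) = (1 + v)/75 = (1 + v)*(1/75) = 1/75 + v/75)
U(206) - r(106, R(-11, 13)) = (1/75 + (1/75)*206) - (0 - 1*106) = (1/75 + 206/75) - (0 - 106) = 69/25 - 1*(-106) = 69/25 + 106 = 2719/25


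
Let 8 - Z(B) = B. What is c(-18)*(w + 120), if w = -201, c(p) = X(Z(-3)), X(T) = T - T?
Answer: 0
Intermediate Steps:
Z(B) = 8 - B
X(T) = 0
c(p) = 0
c(-18)*(w + 120) = 0*(-201 + 120) = 0*(-81) = 0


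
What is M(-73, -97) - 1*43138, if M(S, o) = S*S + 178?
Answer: -37631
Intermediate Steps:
M(S, o) = 178 + S² (M(S, o) = S² + 178 = 178 + S²)
M(-73, -97) - 1*43138 = (178 + (-73)²) - 1*43138 = (178 + 5329) - 43138 = 5507 - 43138 = -37631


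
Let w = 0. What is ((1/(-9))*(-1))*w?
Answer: 0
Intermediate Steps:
((1/(-9))*(-1))*w = ((1/(-9))*(-1))*0 = ((1*(-⅑))*(-1))*0 = -⅑*(-1)*0 = (⅑)*0 = 0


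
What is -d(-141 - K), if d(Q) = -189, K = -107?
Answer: 189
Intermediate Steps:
-d(-141 - K) = -1*(-189) = 189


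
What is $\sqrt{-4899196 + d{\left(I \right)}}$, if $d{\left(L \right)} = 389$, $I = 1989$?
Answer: $i \sqrt{4898807} \approx 2213.3 i$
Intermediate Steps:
$\sqrt{-4899196 + d{\left(I \right)}} = \sqrt{-4899196 + 389} = \sqrt{-4898807} = i \sqrt{4898807}$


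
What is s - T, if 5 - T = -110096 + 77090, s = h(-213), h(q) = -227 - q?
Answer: -33025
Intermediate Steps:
s = -14 (s = -227 - 1*(-213) = -227 + 213 = -14)
T = 33011 (T = 5 - (-110096 + 77090) = 5 - 1*(-33006) = 5 + 33006 = 33011)
s - T = -14 - 1*33011 = -14 - 33011 = -33025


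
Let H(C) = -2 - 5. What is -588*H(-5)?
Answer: 4116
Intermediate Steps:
H(C) = -7
-588*H(-5) = -588*(-7) = 4116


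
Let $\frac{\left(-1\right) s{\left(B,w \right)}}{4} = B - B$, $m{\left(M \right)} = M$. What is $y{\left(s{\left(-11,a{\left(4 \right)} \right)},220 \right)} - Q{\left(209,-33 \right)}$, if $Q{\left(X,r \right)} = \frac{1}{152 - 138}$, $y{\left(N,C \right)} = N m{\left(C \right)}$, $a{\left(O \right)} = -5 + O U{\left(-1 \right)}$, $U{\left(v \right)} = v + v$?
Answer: $- \frac{1}{14} \approx -0.071429$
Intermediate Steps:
$U{\left(v \right)} = 2 v$
$a{\left(O \right)} = -5 - 2 O$ ($a{\left(O \right)} = -5 + O 2 \left(-1\right) = -5 + O \left(-2\right) = -5 - 2 O$)
$s{\left(B,w \right)} = 0$ ($s{\left(B,w \right)} = - 4 \left(B - B\right) = \left(-4\right) 0 = 0$)
$y{\left(N,C \right)} = C N$ ($y{\left(N,C \right)} = N C = C N$)
$Q{\left(X,r \right)} = \frac{1}{14}$
$y{\left(s{\left(-11,a{\left(4 \right)} \right)},220 \right)} - Q{\left(209,-33 \right)} = 220 \cdot 0 - \frac{1}{14} = 0 - \frac{1}{14} = - \frac{1}{14}$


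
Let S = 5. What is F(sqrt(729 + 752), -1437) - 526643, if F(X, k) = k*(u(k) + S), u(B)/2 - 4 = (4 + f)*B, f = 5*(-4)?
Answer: -66624332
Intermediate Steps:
f = -20
u(B) = 8 - 32*B (u(B) = 8 + 2*((4 - 20)*B) = 8 + 2*(-16*B) = 8 - 32*B)
F(X, k) = k*(13 - 32*k) (F(X, k) = k*((8 - 32*k) + 5) = k*(13 - 32*k))
F(sqrt(729 + 752), -1437) - 526643 = -1437*(13 - 32*(-1437)) - 526643 = -1437*(13 + 45984) - 526643 = -1437*45997 - 526643 = -66097689 - 526643 = -66624332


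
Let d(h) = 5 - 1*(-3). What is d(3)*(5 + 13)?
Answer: 144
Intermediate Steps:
d(h) = 8 (d(h) = 5 + 3 = 8)
d(3)*(5 + 13) = 8*(5 + 13) = 8*18 = 144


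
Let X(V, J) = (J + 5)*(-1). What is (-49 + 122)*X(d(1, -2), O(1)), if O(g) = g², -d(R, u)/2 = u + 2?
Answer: -438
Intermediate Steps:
d(R, u) = -4 - 2*u (d(R, u) = -2*(u + 2) = -2*(2 + u) = -4 - 2*u)
X(V, J) = -5 - J (X(V, J) = (5 + J)*(-1) = -5 - J)
(-49 + 122)*X(d(1, -2), O(1)) = (-49 + 122)*(-5 - 1*1²) = 73*(-5 - 1*1) = 73*(-5 - 1) = 73*(-6) = -438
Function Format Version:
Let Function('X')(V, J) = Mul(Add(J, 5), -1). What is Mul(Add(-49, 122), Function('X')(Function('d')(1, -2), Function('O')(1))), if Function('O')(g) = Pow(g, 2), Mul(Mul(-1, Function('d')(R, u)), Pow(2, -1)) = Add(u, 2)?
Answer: -438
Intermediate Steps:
Function('d')(R, u) = Add(-4, Mul(-2, u)) (Function('d')(R, u) = Mul(-2, Add(u, 2)) = Mul(-2, Add(2, u)) = Add(-4, Mul(-2, u)))
Function('X')(V, J) = Add(-5, Mul(-1, J)) (Function('X')(V, J) = Mul(Add(5, J), -1) = Add(-5, Mul(-1, J)))
Mul(Add(-49, 122), Function('X')(Function('d')(1, -2), Function('O')(1))) = Mul(Add(-49, 122), Add(-5, Mul(-1, Pow(1, 2)))) = Mul(73, Add(-5, Mul(-1, 1))) = Mul(73, Add(-5, -1)) = Mul(73, -6) = -438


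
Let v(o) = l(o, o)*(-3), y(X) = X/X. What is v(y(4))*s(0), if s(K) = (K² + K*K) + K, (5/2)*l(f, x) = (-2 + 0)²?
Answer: 0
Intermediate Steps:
y(X) = 1
l(f, x) = 8/5 (l(f, x) = 2*(-2 + 0)²/5 = (⅖)*(-2)² = (⅖)*4 = 8/5)
v(o) = -24/5 (v(o) = (8/5)*(-3) = -24/5)
s(K) = K + 2*K² (s(K) = (K² + K²) + K = 2*K² + K = K + 2*K²)
v(y(4))*s(0) = -0*(1 + 2*0) = -0*(1 + 0) = -0 = -24/5*0 = 0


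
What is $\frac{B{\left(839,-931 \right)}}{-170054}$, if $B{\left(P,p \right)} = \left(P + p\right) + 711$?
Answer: $- \frac{619}{170054} \approx -0.00364$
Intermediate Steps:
$B{\left(P,p \right)} = 711 + P + p$
$\frac{B{\left(839,-931 \right)}}{-170054} = \frac{711 + 839 - 931}{-170054} = 619 \left(- \frac{1}{170054}\right) = - \frac{619}{170054}$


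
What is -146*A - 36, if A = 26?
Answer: -3832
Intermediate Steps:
-146*A - 36 = -146*26 - 36 = -3796 - 36 = -3832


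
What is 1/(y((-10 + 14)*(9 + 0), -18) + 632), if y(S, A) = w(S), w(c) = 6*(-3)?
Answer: 1/614 ≈ 0.0016287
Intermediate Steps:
w(c) = -18
y(S, A) = -18
1/(y((-10 + 14)*(9 + 0), -18) + 632) = 1/(-18 + 632) = 1/614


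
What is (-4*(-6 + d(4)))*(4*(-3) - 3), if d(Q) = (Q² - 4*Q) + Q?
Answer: -120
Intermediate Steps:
d(Q) = Q² - 3*Q
(-4*(-6 + d(4)))*(4*(-3) - 3) = (-4*(-6 + 4*(-3 + 4)))*(4*(-3) - 3) = (-4*(-6 + 4*1))*(-12 - 3) = -4*(-6 + 4)*(-15) = -4*(-2)*(-15) = 8*(-15) = -120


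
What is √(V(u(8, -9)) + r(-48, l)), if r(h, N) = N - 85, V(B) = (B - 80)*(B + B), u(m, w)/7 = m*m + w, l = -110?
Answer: √234655 ≈ 484.41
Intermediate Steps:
u(m, w) = 7*w + 7*m² (u(m, w) = 7*(m*m + w) = 7*(m² + w) = 7*(w + m²) = 7*w + 7*m²)
V(B) = 2*B*(-80 + B) (V(B) = (-80 + B)*(2*B) = 2*B*(-80 + B))
r(h, N) = -85 + N
√(V(u(8, -9)) + r(-48, l)) = √(2*(7*(-9) + 7*8²)*(-80 + (7*(-9) + 7*8²)) + (-85 - 110)) = √(2*(-63 + 7*64)*(-80 + (-63 + 7*64)) - 195) = √(2*(-63 + 448)*(-80 + (-63 + 448)) - 195) = √(2*385*(-80 + 385) - 195) = √(2*385*305 - 195) = √(234850 - 195) = √234655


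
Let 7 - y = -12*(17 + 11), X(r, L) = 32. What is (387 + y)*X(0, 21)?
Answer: 23360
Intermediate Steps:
y = 343 (y = 7 - (-12)*(17 + 11) = 7 - (-12)*28 = 7 - 1*(-336) = 7 + 336 = 343)
(387 + y)*X(0, 21) = (387 + 343)*32 = 730*32 = 23360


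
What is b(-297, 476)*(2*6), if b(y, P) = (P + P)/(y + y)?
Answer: -1904/99 ≈ -19.232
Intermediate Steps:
b(y, P) = P/y (b(y, P) = (2*P)/((2*y)) = (2*P)*(1/(2*y)) = P/y)
b(-297, 476)*(2*6) = (476/(-297))*(2*6) = (476*(-1/297))*12 = -476/297*12 = -1904/99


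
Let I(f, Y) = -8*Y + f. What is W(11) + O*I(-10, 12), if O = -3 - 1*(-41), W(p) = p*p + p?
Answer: -3896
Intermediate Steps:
I(f, Y) = f - 8*Y
W(p) = p + p**2 (W(p) = p**2 + p = p + p**2)
O = 38 (O = -3 + 41 = 38)
W(11) + O*I(-10, 12) = 11*(1 + 11) + 38*(-10 - 8*12) = 11*12 + 38*(-10 - 96) = 132 + 38*(-106) = 132 - 4028 = -3896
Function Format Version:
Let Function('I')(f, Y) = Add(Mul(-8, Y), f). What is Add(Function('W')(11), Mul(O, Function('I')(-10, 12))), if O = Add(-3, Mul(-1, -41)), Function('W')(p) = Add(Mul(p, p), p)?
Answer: -3896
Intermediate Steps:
Function('I')(f, Y) = Add(f, Mul(-8, Y))
Function('W')(p) = Add(p, Pow(p, 2)) (Function('W')(p) = Add(Pow(p, 2), p) = Add(p, Pow(p, 2)))
O = 38 (O = Add(-3, 41) = 38)
Add(Function('W')(11), Mul(O, Function('I')(-10, 12))) = Add(Mul(11, Add(1, 11)), Mul(38, Add(-10, Mul(-8, 12)))) = Add(Mul(11, 12), Mul(38, Add(-10, -96))) = Add(132, Mul(38, -106)) = Add(132, -4028) = -3896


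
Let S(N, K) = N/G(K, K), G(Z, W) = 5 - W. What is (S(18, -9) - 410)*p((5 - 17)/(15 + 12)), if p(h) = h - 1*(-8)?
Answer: -194548/63 ≈ -3088.1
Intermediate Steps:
S(N, K) = N/(5 - K)
p(h) = 8 + h (p(h) = h + 8 = 8 + h)
(S(18, -9) - 410)*p((5 - 17)/(15 + 12)) = (-1*18/(-5 - 9) - 410)*(8 + (5 - 17)/(15 + 12)) = (-1*18/(-14) - 410)*(8 - 12/27) = (-1*18*(-1/14) - 410)*(8 - 12*1/27) = (9/7 - 410)*(8 - 4/9) = -2861/7*68/9 = -194548/63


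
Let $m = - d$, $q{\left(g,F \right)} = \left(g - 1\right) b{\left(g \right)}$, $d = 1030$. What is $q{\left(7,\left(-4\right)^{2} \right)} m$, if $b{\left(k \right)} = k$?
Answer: $-43260$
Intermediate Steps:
$q{\left(g,F \right)} = g \left(-1 + g\right)$ ($q{\left(g,F \right)} = \left(g - 1\right) g = \left(-1 + g\right) g = g \left(-1 + g\right)$)
$m = -1030$ ($m = \left(-1\right) 1030 = -1030$)
$q{\left(7,\left(-4\right)^{2} \right)} m = 7 \left(-1 + 7\right) \left(-1030\right) = 7 \cdot 6 \left(-1030\right) = 42 \left(-1030\right) = -43260$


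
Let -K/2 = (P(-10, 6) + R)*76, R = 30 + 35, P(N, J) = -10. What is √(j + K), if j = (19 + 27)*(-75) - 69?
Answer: I*√11879 ≈ 108.99*I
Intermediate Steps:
R = 65
j = -3519 (j = 46*(-75) - 69 = -3450 - 69 = -3519)
K = -8360 (K = -2*(-10 + 65)*76 = -110*76 = -2*4180 = -8360)
√(j + K) = √(-3519 - 8360) = √(-11879) = I*√11879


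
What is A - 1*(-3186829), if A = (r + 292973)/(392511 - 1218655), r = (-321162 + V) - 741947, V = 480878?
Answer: 1316389973317/413072 ≈ 3.1868e+6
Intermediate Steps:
r = -582231 (r = (-321162 + 480878) - 741947 = 159716 - 741947 = -582231)
A = 144629/413072 (A = (-582231 + 292973)/(392511 - 1218655) = -289258/(-826144) = -289258*(-1/826144) = 144629/413072 ≈ 0.35013)
A - 1*(-3186829) = 144629/413072 - 1*(-3186829) = 144629/413072 + 3186829 = 1316389973317/413072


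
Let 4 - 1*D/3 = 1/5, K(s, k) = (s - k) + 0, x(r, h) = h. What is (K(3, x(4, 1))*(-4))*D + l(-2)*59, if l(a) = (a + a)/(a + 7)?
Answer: -692/5 ≈ -138.40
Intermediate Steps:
K(s, k) = s - k
D = 57/5 (D = 12 - 3/5 = 12 - 3*⅕ = 12 - ⅗ = 57/5 ≈ 11.400)
l(a) = 2*a/(7 + a) (l(a) = (2*a)/(7 + a) = 2*a/(7 + a))
(K(3, x(4, 1))*(-4))*D + l(-2)*59 = ((3 - 1*1)*(-4))*(57/5) + (2*(-2)/(7 - 2))*59 = ((3 - 1)*(-4))*(57/5) + (2*(-2)/5)*59 = (2*(-4))*(57/5) + (2*(-2)*(⅕))*59 = -8*57/5 - ⅘*59 = -456/5 - 236/5 = -692/5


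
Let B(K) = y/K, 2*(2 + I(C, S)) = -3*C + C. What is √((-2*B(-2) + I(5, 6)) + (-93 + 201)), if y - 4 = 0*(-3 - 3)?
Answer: √105 ≈ 10.247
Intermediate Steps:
I(C, S) = -2 - C (I(C, S) = -2 + (-3*C + C)/2 = -2 + (-2*C)/2 = -2 - C)
y = 4 (y = 4 + 0*(-3 - 3) = 4 + 0*(-6) = 4 + 0 = 4)
B(K) = 4/K
√((-2*B(-2) + I(5, 6)) + (-93 + 201)) = √((-8/(-2) + (-2 - 1*5)) + (-93 + 201)) = √((-8*(-1)/2 + (-2 - 5)) + 108) = √((-2*(-2) - 7) + 108) = √((4 - 7) + 108) = √(-3 + 108) = √105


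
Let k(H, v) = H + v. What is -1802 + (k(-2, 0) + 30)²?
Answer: -1018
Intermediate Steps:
-1802 + (k(-2, 0) + 30)² = -1802 + ((-2 + 0) + 30)² = -1802 + (-2 + 30)² = -1802 + 28² = -1802 + 784 = -1018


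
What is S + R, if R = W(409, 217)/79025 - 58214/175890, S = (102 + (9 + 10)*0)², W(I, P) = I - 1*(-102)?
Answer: 1112369567288/106920825 ≈ 10404.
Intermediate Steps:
W(I, P) = 102 + I (W(I, P) = I + 102 = 102 + I)
S = 10404 (S = (102 + 19*0)² = (102 + 0)² = 102² = 10404)
R = -34696012/106920825 (R = (102 + 409)/79025 - 58214/175890 = 511*(1/79025) - 58214*1/175890 = 511/79025 - 2239/6765 = -34696012/106920825 ≈ -0.32450)
S + R = 10404 - 34696012/106920825 = 1112369567288/106920825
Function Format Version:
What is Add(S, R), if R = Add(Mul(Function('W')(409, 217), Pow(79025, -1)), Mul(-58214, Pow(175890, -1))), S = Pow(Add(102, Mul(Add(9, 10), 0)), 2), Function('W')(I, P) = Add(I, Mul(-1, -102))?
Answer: Rational(1112369567288, 106920825) ≈ 10404.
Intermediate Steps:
Function('W')(I, P) = Add(102, I) (Function('W')(I, P) = Add(I, 102) = Add(102, I))
S = 10404 (S = Pow(Add(102, Mul(19, 0)), 2) = Pow(Add(102, 0), 2) = Pow(102, 2) = 10404)
R = Rational(-34696012, 106920825) (R = Add(Mul(Add(102, 409), Pow(79025, -1)), Mul(-58214, Pow(175890, -1))) = Add(Mul(511, Rational(1, 79025)), Mul(-58214, Rational(1, 175890))) = Add(Rational(511, 79025), Rational(-2239, 6765)) = Rational(-34696012, 106920825) ≈ -0.32450)
Add(S, R) = Add(10404, Rational(-34696012, 106920825)) = Rational(1112369567288, 106920825)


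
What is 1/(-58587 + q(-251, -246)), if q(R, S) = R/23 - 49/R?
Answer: -5773/338284625 ≈ -1.7065e-5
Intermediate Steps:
q(R, S) = -49/R + R/23 (q(R, S) = R*(1/23) - 49/R = R/23 - 49/R = -49/R + R/23)
1/(-58587 + q(-251, -246)) = 1/(-58587 + (-49/(-251) + (1/23)*(-251))) = 1/(-58587 + (-49*(-1/251) - 251/23)) = 1/(-58587 + (49/251 - 251/23)) = 1/(-58587 - 61874/5773) = 1/(-338284625/5773) = -5773/338284625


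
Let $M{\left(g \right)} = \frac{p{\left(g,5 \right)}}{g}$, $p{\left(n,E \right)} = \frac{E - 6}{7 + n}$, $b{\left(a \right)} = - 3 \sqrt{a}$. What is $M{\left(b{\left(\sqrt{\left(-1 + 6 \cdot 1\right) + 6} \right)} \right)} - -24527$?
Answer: $\frac{37035819}{1510} + \frac{9 \sqrt{11}}{1510} + \frac{21 \sqrt[4]{11}}{1510} + \frac{343 \cdot 11^{\frac{3}{4}}}{49830} \approx 24527.0$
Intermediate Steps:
$p{\left(n,E \right)} = \frac{-6 + E}{7 + n}$
$M{\left(g \right)} = - \frac{1}{g \left(7 + g\right)}$ ($M{\left(g \right)} = \frac{\frac{1}{7 + g} \left(-6 + 5\right)}{g} = \frac{\frac{1}{7 + g} \left(-1\right)}{g} = \frac{\left(-1\right) \frac{1}{7 + g}}{g} = - \frac{1}{g \left(7 + g\right)}$)
$M{\left(b{\left(\sqrt{\left(-1 + 6 \cdot 1\right) + 6} \right)} \right)} - -24527 = - \frac{1}{- 3 \sqrt{\sqrt{\left(-1 + 6 \cdot 1\right) + 6}} \left(7 - 3 \sqrt{\sqrt{\left(-1 + 6 \cdot 1\right) + 6}}\right)} - -24527 = - \frac{1}{- 3 \sqrt{\sqrt{\left(-1 + 6\right) + 6}} \left(7 - 3 \sqrt{\sqrt{\left(-1 + 6\right) + 6}}\right)} + 24527 = - \frac{1}{- 3 \sqrt{\sqrt{5 + 6}} \left(7 - 3 \sqrt{\sqrt{5 + 6}}\right)} + 24527 = - \frac{1}{- 3 \sqrt{\sqrt{11}} \left(7 - 3 \sqrt{\sqrt{11}}\right)} + 24527 = - \frac{1}{- 3 \sqrt[4]{11} \left(7 - 3 \sqrt[4]{11}\right)} + 24527 = - \frac{\left(- \frac{1}{33}\right) 11^{\frac{3}{4}}}{7 - 3 \sqrt[4]{11}} + 24527 = \frac{11^{\frac{3}{4}}}{33 \left(7 - 3 \sqrt[4]{11}\right)} + 24527 = 24527 + \frac{11^{\frac{3}{4}}}{33 \left(7 - 3 \sqrt[4]{11}\right)}$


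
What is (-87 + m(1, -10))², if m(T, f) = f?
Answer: 9409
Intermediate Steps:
(-87 + m(1, -10))² = (-87 - 10)² = (-97)² = 9409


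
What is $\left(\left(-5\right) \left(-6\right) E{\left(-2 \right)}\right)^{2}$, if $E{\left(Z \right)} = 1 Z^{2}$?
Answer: $14400$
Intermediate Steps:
$E{\left(Z \right)} = Z^{2}$
$\left(\left(-5\right) \left(-6\right) E{\left(-2 \right)}\right)^{2} = \left(\left(-5\right) \left(-6\right) \left(-2\right)^{2}\right)^{2} = \left(30 \cdot 4\right)^{2} = 120^{2} = 14400$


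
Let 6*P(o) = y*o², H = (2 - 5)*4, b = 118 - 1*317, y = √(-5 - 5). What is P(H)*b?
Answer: -4776*I*√10 ≈ -15103.0*I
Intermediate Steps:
y = I*√10 (y = √(-10) = I*√10 ≈ 3.1623*I)
b = -199 (b = 118 - 317 = -199)
H = -12 (H = -3*4 = -12)
P(o) = I*√10*o²/6 (P(o) = ((I*√10)*o²)/6 = (I*√10*o²)/6 = I*√10*o²/6)
P(H)*b = ((⅙)*I*√10*(-12)²)*(-199) = ((⅙)*I*√10*144)*(-199) = (24*I*√10)*(-199) = -4776*I*√10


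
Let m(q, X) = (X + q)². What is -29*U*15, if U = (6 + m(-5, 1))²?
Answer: -210540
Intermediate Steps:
U = 484 (U = (6 + (1 - 5)²)² = (6 + (-4)²)² = (6 + 16)² = 22² = 484)
-29*U*15 = -29*484*15 = -14036*15 = -210540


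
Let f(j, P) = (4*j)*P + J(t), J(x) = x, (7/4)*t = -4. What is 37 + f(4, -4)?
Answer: -205/7 ≈ -29.286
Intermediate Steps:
t = -16/7 (t = (4/7)*(-4) = -16/7 ≈ -2.2857)
f(j, P) = -16/7 + 4*P*j (f(j, P) = (4*j)*P - 16/7 = 4*P*j - 16/7 = -16/7 + 4*P*j)
37 + f(4, -4) = 37 + (-16/7 + 4*(-4)*4) = 37 + (-16/7 - 64) = 37 - 464/7 = -205/7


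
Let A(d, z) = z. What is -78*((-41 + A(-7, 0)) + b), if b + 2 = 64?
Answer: -1638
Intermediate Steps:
b = 62 (b = -2 + 64 = 62)
-78*((-41 + A(-7, 0)) + b) = -78*((-41 + 0) + 62) = -78*(-41 + 62) = -78*21 = -1638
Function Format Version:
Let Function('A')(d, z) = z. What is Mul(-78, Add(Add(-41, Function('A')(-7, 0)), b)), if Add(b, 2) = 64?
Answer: -1638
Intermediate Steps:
b = 62 (b = Add(-2, 64) = 62)
Mul(-78, Add(Add(-41, Function('A')(-7, 0)), b)) = Mul(-78, Add(Add(-41, 0), 62)) = Mul(-78, Add(-41, 62)) = Mul(-78, 21) = -1638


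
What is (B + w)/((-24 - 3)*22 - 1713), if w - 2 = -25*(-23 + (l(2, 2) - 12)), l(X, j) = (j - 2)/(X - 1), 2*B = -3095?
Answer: 447/1538 ≈ 0.29064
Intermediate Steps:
B = -3095/2 (B = (1/2)*(-3095) = -3095/2 ≈ -1547.5)
l(X, j) = (-2 + j)/(-1 + X)
w = 877 (w = 2 - 25*(-23 + ((-2 + 2)/(-1 + 2) - 12)) = 2 - 25*(-23 + (0/1 - 12)) = 2 - 25*(-23 + (1*0 - 12)) = 2 - 25*(-23 + (0 - 12)) = 2 - 25*(-23 - 12) = 2 - 25*(-35) = 2 + 875 = 877)
(B + w)/((-24 - 3)*22 - 1713) = (-3095/2 + 877)/((-24 - 3)*22 - 1713) = -1341/(2*(-27*22 - 1713)) = -1341/(2*(-594 - 1713)) = -1341/2/(-2307) = -1341/2*(-1/2307) = 447/1538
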